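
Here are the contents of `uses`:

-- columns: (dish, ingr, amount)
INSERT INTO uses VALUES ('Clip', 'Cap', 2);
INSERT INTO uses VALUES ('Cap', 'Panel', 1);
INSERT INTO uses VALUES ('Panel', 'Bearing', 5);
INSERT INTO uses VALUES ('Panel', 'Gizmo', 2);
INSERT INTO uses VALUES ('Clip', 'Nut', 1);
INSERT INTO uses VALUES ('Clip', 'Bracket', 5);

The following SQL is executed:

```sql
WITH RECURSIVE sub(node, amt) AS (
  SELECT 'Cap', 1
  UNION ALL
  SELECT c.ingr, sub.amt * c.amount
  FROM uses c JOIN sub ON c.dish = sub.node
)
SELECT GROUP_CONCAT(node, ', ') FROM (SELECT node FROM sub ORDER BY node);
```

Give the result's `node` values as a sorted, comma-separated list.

Bearing, Cap, Gizmo, Panel

Base: (Cap, amt=1).
Iteration 1: components of {Cap} -> Panel = 1*1 = 1.
Iteration 2: components of {Panel} -> Bearing = 1*5 = 5, Gizmo = 1*2 = 2.
Iteration 3: no further components; recursion stops.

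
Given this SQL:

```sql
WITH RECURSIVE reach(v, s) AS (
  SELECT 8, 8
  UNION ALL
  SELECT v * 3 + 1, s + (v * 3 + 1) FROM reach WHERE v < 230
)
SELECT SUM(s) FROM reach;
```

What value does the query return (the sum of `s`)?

Base: v=8, s=8.
Iteration 1: 8 < 230 holds -> v = 8 * 3 + 1 = 25, s = 8 + 25 = 33.
Iteration 2: 25 < 230 holds -> v = 25 * 3 + 1 = 76, s = 33 + 76 = 109.
Iteration 3: 76 < 230 holds -> v = 76 * 3 + 1 = 229, s = 109 + 229 = 338.
Iteration 4: 229 < 230 holds -> v = 229 * 3 + 1 = 688, s = 338 + 688 = 1026.
Iteration 5: 688 < 230 fails; recursion stops.
SUM(s) = 8 + 33 + 109 + 338 + 1026 = 1514.

1514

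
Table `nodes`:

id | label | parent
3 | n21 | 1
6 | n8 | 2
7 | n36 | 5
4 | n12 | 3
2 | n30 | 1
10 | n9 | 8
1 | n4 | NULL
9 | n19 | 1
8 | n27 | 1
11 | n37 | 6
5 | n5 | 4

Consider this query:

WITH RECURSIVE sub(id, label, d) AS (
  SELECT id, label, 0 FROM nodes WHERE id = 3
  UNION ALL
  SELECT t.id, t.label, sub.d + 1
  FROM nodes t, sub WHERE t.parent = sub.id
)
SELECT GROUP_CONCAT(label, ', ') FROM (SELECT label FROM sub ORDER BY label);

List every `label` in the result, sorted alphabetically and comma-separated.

Base: id=3 (n21) at d 0.
Iteration 1: rows with parent in {3} -> n12 (id 4, d 1).
Iteration 2: rows with parent in {4} -> n5 (id 5, d 2).
Iteration 3: rows with parent in {5} -> n36 (id 7, d 3).
Iteration 4: no rows with parent in {7}; recursion stops.

n12, n21, n36, n5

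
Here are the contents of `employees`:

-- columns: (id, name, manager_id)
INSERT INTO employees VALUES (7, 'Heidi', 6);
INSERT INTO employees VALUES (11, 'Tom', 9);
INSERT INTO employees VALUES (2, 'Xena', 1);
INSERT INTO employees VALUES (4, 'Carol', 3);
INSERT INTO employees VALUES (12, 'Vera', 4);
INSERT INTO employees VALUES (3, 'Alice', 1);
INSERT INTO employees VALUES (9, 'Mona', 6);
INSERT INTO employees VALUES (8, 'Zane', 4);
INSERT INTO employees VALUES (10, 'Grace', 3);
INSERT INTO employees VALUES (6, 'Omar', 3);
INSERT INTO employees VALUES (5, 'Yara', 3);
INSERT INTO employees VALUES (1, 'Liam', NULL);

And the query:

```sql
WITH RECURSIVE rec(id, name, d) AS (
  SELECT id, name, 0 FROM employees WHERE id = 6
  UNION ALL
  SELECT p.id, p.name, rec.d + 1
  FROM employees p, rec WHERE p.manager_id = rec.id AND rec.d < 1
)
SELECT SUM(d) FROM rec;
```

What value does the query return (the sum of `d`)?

Base: id=6 (Omar) at d 0.
Iteration 1: rows with manager_id in {6} -> Heidi (id 7, d 1), Mona (id 9, d 1).
Iteration 2: d < 1 fails for all current rows; recursion stops.
SUM(d) = 0 + 1 + 1 = 2.

2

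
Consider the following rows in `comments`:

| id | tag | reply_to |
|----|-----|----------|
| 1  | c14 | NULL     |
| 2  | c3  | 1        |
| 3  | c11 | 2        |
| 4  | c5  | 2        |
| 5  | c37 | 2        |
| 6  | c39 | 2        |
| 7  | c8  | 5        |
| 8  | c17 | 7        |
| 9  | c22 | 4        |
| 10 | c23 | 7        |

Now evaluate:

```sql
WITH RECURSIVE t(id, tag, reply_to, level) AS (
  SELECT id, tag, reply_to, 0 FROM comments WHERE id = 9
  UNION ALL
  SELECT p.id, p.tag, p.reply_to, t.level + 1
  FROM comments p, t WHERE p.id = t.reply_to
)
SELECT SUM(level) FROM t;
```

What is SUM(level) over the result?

Base: id=9 (c22), reply_to=4, level 0.
Iteration 1: join on id=4 -> c5 (id 4, reply_to=2, level 1).
Iteration 2: join on id=2 -> c3 (id 2, reply_to=1, level 2).
Iteration 3: join on id=1 -> c14 (id 1, reply_to=NULL, level 3).
Iteration 4: reply_to is NULL; no match; recursion stops.
SUM(level) = 0 + 1 + 2 + 3 = 6.

6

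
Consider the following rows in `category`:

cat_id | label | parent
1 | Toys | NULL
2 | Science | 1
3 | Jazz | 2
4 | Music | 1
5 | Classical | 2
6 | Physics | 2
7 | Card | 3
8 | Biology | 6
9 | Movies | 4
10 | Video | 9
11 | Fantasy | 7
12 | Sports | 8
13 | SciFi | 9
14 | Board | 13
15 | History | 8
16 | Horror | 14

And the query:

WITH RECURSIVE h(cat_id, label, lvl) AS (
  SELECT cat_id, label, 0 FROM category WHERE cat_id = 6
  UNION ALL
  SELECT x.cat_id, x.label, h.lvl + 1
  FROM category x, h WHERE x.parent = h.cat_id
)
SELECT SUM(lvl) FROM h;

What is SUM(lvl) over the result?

5

Base: cat_id=6 (Physics) at lvl 0.
Iteration 1: rows with parent in {6} -> Biology (id 8, lvl 1).
Iteration 2: rows with parent in {8} -> Sports (id 12, lvl 2), History (id 15, lvl 2).
Iteration 3: no rows with parent in {12,15}; recursion stops.
SUM(lvl) = 0 + 1 + 2 + 2 = 5.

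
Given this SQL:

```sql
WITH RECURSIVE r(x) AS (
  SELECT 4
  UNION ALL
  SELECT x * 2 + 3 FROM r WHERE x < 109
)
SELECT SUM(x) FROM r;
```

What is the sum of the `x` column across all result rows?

Base: x=4.
Iteration 1: 4 < 109 holds -> x = 4 * 2 + 3 = 11.
Iteration 2: 11 < 109 holds -> x = 11 * 2 + 3 = 25.
Iteration 3: 25 < 109 holds -> x = 25 * 2 + 3 = 53.
Iteration 4: 53 < 109 holds -> x = 53 * 2 + 3 = 109.
Iteration 5: 109 < 109 fails; recursion stops.
SUM(x) = 4 + 11 + 25 + 53 + 109 = 202.

202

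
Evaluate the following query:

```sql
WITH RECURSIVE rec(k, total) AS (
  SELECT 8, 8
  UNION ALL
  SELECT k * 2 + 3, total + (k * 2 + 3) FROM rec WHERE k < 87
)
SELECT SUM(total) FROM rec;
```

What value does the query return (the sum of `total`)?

582

Base: k=8, total=8.
Iteration 1: 8 < 87 holds -> k = 8 * 2 + 3 = 19, total = 8 + 19 = 27.
Iteration 2: 19 < 87 holds -> k = 19 * 2 + 3 = 41, total = 27 + 41 = 68.
Iteration 3: 41 < 87 holds -> k = 41 * 2 + 3 = 85, total = 68 + 85 = 153.
Iteration 4: 85 < 87 holds -> k = 85 * 2 + 3 = 173, total = 153 + 173 = 326.
Iteration 5: 173 < 87 fails; recursion stops.
SUM(total) = 8 + 27 + 68 + 153 + 326 = 582.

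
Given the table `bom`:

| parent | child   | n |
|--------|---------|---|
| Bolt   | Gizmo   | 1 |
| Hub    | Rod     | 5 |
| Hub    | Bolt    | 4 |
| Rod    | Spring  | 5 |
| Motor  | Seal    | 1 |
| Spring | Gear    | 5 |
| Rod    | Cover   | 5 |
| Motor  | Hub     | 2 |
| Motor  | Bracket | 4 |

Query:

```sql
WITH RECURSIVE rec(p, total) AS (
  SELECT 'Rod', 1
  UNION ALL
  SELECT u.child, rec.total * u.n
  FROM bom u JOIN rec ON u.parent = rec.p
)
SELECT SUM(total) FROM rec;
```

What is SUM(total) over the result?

36

Base: (Rod, total=1).
Iteration 1: components of {Rod} -> Cover = 1*5 = 5, Spring = 1*5 = 5.
Iteration 2: components of {Cover,Spring} -> Gear = 5*5 = 25.
Iteration 3: no further components; recursion stops.
SUM(total) = 1 + 5 + 5 + 25 = 36.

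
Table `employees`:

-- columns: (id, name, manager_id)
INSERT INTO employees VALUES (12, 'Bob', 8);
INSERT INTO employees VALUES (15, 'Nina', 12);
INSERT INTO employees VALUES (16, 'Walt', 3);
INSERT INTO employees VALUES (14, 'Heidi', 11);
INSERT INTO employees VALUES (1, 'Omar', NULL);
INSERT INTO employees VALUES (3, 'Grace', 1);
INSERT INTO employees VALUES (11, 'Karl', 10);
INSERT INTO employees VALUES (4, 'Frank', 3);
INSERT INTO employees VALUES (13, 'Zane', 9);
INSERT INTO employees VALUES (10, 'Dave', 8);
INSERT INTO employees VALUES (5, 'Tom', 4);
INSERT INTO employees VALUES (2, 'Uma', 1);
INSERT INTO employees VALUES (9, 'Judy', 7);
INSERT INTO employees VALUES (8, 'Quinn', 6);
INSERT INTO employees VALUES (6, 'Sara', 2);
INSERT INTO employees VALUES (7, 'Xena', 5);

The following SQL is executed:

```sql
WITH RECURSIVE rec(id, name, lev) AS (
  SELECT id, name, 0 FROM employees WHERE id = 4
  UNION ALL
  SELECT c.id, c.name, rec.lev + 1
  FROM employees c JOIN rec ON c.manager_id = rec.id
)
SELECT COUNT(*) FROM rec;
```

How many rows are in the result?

Base: id=4 (Frank) at lev 0.
Iteration 1: rows with manager_id in {4} -> Tom (id 5, lev 1).
Iteration 2: rows with manager_id in {5} -> Xena (id 7, lev 2).
Iteration 3: rows with manager_id in {7} -> Judy (id 9, lev 3).
Iteration 4: rows with manager_id in {9} -> Zane (id 13, lev 4).
Iteration 5: no rows with manager_id in {13}; recursion stops.
Total rows emitted: 5.

5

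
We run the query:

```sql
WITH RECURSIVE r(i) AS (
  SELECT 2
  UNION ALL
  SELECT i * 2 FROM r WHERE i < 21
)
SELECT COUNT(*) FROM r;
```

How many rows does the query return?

5

Base: i=2.
Iteration 1: 2 < 21 holds -> i = 2 * 2 = 4.
Iteration 2: 4 < 21 holds -> i = 4 * 2 = 8.
Iteration 3: 8 < 21 holds -> i = 8 * 2 = 16.
Iteration 4: 16 < 21 holds -> i = 16 * 2 = 32.
Iteration 5: 32 < 21 fails; recursion stops.
Total rows emitted: 5.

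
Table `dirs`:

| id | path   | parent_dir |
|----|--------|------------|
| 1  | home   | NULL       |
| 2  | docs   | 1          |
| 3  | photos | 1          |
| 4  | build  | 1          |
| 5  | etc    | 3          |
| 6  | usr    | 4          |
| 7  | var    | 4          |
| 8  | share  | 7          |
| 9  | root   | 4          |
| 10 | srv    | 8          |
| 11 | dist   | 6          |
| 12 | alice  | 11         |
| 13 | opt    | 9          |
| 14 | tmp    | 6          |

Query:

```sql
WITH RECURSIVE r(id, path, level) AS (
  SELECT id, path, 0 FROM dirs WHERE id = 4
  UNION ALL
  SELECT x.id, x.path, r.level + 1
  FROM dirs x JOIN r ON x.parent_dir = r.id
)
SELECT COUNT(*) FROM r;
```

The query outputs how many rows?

10

Base: id=4 (build) at level 0.
Iteration 1: rows with parent_dir in {4} -> usr (id 6, level 1), var (id 7, level 1), root (id 9, level 1).
Iteration 2: rows with parent_dir in {6,7,9} -> share (id 8, level 2), dist (id 11, level 2), opt (id 13, level 2), tmp (id 14, level 2).
Iteration 3: rows with parent_dir in {8,11,13,14} -> srv (id 10, level 3), alice (id 12, level 3).
Iteration 4: no rows with parent_dir in {10,12}; recursion stops.
Total rows emitted: 10.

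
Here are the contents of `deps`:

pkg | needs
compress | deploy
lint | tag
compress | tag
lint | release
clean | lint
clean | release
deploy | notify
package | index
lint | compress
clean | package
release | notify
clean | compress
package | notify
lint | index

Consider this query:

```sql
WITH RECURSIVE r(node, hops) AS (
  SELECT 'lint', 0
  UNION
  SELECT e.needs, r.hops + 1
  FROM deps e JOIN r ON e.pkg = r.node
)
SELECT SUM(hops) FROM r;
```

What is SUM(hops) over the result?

Base: (lint, hops=0).
Iteration 1: edges from {lint} -> (compress, hops=1), (index, hops=1), (release, hops=1), (tag, hops=1).
Iteration 2: edges from {compress,index,release,tag} -> (deploy, hops=2), (notify, hops=2), (tag, hops=2).
Iteration 3: edges from {deploy,notify,tag} -> (notify, hops=3).
Iteration 4: no outgoing edges from {notify}; recursion stops.
SUM(hops) = 0 + 1 + 1 + 1 + 1 + 2 + 2 + 2 + 3 = 13.

13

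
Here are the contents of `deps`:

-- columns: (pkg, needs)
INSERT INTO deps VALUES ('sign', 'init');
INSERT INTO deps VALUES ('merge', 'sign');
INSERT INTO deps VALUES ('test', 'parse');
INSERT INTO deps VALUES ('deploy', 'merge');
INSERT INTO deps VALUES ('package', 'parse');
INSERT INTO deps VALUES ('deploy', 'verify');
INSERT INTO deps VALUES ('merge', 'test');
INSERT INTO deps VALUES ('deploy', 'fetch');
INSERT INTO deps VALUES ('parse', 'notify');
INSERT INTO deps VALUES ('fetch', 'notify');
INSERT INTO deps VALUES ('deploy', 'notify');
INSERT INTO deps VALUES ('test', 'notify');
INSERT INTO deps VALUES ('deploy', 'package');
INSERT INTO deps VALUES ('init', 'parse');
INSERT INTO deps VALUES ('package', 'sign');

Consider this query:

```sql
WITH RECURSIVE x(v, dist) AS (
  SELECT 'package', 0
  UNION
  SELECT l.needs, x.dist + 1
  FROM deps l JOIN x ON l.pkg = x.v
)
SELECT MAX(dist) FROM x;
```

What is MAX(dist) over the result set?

Base: (package, dist=0).
Iteration 1: edges from {package} -> (parse, dist=1), (sign, dist=1).
Iteration 2: edges from {parse,sign} -> (init, dist=2), (notify, dist=2).
Iteration 3: edges from {init,notify} -> (parse, dist=3).
Iteration 4: edges from {parse} -> (notify, dist=4).
Iteration 5: no outgoing edges from {notify}; recursion stops.
dist values: 0, 1, 1, 2, 2, 3, 4; the maximum is 4.

4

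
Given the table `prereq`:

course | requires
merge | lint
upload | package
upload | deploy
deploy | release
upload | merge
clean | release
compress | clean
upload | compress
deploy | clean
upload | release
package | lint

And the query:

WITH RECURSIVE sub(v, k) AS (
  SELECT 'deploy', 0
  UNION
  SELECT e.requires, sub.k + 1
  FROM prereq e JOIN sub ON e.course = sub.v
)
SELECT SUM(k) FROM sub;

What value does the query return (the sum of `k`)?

4

Base: (deploy, k=0).
Iteration 1: edges from {deploy} -> (clean, k=1), (release, k=1).
Iteration 2: edges from {clean,release} -> (release, k=2).
Iteration 3: no outgoing edges from {release}; recursion stops.
SUM(k) = 0 + 1 + 1 + 2 = 4.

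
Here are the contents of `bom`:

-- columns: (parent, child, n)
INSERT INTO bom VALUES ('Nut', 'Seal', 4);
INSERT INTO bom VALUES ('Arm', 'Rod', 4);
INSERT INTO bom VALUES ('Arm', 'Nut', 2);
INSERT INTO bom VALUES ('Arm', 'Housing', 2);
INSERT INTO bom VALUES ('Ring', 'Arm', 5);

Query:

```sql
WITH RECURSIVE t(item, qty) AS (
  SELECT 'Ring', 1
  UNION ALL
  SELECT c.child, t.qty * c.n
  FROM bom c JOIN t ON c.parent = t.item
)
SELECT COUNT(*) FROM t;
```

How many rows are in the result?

6

Base: (Ring, qty=1).
Iteration 1: components of {Ring} -> Arm = 1*5 = 5.
Iteration 2: components of {Arm} -> Housing = 5*2 = 10, Nut = 5*2 = 10, Rod = 5*4 = 20.
Iteration 3: components of {Housing,Nut,Rod} -> Seal = 10*4 = 40.
Iteration 4: no further components; recursion stops.
Total rows emitted: 6.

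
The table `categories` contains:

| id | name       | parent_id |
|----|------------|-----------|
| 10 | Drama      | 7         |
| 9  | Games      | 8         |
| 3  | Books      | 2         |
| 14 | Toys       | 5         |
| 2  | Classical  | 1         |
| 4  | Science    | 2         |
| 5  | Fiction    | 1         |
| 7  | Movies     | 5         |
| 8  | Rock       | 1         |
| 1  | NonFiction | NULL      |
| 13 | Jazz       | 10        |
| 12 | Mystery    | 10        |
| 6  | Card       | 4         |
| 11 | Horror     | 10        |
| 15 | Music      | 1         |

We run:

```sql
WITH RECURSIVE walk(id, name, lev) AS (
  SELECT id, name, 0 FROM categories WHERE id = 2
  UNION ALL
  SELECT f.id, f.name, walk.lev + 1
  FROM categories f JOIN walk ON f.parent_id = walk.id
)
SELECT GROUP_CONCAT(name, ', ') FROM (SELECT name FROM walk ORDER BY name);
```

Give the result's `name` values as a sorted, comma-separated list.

Books, Card, Classical, Science

Base: id=2 (Classical) at lev 0.
Iteration 1: rows with parent_id in {2} -> Books (id 3, lev 1), Science (id 4, lev 1).
Iteration 2: rows with parent_id in {3,4} -> Card (id 6, lev 2).
Iteration 3: no rows with parent_id in {6}; recursion stops.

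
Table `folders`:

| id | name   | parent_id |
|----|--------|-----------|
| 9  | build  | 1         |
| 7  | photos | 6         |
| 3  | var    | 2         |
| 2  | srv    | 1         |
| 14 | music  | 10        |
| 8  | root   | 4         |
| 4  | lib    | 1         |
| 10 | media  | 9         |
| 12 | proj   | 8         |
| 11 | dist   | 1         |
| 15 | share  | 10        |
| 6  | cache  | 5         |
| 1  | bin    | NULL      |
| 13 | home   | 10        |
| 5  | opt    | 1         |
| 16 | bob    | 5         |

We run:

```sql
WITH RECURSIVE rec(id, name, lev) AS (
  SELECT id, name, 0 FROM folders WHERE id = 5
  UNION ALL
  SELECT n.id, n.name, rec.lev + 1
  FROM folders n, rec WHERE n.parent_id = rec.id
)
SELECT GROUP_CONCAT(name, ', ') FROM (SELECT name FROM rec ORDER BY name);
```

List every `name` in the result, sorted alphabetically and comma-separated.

bob, cache, opt, photos

Base: id=5 (opt) at lev 0.
Iteration 1: rows with parent_id in {5} -> cache (id 6, lev 1), bob (id 16, lev 1).
Iteration 2: rows with parent_id in {6,16} -> photos (id 7, lev 2).
Iteration 3: no rows with parent_id in {7}; recursion stops.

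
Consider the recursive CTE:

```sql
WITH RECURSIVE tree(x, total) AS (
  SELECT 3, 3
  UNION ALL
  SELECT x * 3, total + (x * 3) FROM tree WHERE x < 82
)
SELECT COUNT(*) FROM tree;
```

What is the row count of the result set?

5

Base: x=3, total=3.
Iteration 1: 3 < 82 holds -> x = 3 * 3 = 9, total = 3 + 9 = 12.
Iteration 2: 9 < 82 holds -> x = 9 * 3 = 27, total = 12 + 27 = 39.
Iteration 3: 27 < 82 holds -> x = 27 * 3 = 81, total = 39 + 81 = 120.
Iteration 4: 81 < 82 holds -> x = 81 * 3 = 243, total = 120 + 243 = 363.
Iteration 5: 243 < 82 fails; recursion stops.
Total rows emitted: 5.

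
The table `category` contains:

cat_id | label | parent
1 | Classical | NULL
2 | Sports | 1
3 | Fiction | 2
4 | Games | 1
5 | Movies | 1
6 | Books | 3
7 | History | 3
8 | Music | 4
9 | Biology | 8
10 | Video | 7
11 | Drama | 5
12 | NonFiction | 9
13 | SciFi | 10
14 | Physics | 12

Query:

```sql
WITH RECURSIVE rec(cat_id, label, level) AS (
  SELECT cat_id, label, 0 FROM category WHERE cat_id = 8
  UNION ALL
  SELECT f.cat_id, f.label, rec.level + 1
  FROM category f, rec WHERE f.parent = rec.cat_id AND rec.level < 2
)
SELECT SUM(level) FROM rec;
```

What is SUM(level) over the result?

Base: cat_id=8 (Music) at level 0.
Iteration 1: rows with parent in {8} -> Biology (id 9, level 1).
Iteration 2: rows with parent in {9} -> NonFiction (id 12, level 2).
Iteration 3: level < 2 fails for all current rows; recursion stops.
SUM(level) = 0 + 1 + 2 = 3.

3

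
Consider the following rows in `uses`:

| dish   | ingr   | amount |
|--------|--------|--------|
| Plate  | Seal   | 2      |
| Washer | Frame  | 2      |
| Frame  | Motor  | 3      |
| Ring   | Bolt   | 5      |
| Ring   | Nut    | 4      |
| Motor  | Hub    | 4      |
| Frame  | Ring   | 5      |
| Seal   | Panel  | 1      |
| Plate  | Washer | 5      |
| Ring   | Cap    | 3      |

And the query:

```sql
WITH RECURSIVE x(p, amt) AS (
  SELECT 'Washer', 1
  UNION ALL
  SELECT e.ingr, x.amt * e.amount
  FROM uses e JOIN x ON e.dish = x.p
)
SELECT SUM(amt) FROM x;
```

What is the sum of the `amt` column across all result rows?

Base: (Washer, amt=1).
Iteration 1: components of {Washer} -> Frame = 1*2 = 2.
Iteration 2: components of {Frame} -> Motor = 2*3 = 6, Ring = 2*5 = 10.
Iteration 3: components of {Motor,Ring} -> Bolt = 10*5 = 50, Cap = 10*3 = 30, Hub = 6*4 = 24, Nut = 10*4 = 40.
Iteration 4: no further components; recursion stops.
SUM(amt) = 1 + 2 + 10 + 6 + 40 + 50 + 30 + 24 = 163.

163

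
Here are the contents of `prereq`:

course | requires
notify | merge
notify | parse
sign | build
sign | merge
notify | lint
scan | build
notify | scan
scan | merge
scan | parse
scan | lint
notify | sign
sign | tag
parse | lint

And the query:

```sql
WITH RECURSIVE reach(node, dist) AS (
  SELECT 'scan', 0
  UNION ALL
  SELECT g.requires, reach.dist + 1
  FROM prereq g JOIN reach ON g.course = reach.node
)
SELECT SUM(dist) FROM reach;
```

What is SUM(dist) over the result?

6

Base: (scan, dist=0).
Iteration 1: edges from {scan} -> (build, dist=1), (lint, dist=1), (merge, dist=1), (parse, dist=1).
Iteration 2: edges from {build,lint,merge,parse} -> (lint, dist=2).
Iteration 3: no outgoing edges from {lint}; recursion stops.
SUM(dist) = 0 + 1 + 1 + 1 + 1 + 2 = 6.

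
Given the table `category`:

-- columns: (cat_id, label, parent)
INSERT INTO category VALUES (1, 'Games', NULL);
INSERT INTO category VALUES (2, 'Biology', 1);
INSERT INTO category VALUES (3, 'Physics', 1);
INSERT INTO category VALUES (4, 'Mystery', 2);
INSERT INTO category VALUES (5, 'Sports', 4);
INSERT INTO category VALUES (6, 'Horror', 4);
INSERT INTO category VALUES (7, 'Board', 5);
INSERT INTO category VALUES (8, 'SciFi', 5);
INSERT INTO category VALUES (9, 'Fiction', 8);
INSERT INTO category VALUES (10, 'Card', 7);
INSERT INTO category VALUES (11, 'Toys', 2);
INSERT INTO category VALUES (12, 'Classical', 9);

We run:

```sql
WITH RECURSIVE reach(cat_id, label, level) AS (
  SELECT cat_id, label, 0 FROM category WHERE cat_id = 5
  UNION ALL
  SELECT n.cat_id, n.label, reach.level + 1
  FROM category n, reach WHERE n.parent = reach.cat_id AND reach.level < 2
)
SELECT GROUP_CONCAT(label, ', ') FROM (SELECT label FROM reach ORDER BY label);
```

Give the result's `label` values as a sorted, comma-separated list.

Base: cat_id=5 (Sports) at level 0.
Iteration 1: rows with parent in {5} -> Board (id 7, level 1), SciFi (id 8, level 1).
Iteration 2: rows with parent in {7,8} -> Fiction (id 9, level 2), Card (id 10, level 2).
Iteration 3: level < 2 fails for all current rows; recursion stops.

Board, Card, Fiction, SciFi, Sports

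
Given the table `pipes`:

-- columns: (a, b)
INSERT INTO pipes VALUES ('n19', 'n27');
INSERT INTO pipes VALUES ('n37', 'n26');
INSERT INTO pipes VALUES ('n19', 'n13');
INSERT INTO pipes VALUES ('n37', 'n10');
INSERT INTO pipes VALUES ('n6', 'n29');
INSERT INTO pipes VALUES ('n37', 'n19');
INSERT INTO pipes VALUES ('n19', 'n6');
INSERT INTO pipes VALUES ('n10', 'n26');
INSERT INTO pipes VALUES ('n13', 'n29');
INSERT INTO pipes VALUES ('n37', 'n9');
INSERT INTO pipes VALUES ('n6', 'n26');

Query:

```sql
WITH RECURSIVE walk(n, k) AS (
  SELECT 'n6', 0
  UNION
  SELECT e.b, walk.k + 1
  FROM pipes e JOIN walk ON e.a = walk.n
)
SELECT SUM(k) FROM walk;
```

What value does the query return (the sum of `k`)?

Base: (n6, k=0).
Iteration 1: edges from {n6} -> (n26, k=1), (n29, k=1).
Iteration 2: no outgoing edges from {n26,n29}; recursion stops.
SUM(k) = 0 + 1 + 1 = 2.

2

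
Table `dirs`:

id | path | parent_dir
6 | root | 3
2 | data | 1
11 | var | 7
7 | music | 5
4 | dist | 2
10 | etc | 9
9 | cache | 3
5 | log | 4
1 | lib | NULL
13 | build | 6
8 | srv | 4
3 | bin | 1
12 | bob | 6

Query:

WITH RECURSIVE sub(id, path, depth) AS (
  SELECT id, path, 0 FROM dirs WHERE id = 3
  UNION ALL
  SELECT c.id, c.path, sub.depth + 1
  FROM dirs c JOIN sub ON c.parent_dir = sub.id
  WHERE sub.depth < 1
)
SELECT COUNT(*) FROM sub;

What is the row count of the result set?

3

Base: id=3 (bin) at depth 0.
Iteration 1: rows with parent_dir in {3} -> root (id 6, depth 1), cache (id 9, depth 1).
Iteration 2: depth < 1 fails for all current rows; recursion stops.
Total rows emitted: 3.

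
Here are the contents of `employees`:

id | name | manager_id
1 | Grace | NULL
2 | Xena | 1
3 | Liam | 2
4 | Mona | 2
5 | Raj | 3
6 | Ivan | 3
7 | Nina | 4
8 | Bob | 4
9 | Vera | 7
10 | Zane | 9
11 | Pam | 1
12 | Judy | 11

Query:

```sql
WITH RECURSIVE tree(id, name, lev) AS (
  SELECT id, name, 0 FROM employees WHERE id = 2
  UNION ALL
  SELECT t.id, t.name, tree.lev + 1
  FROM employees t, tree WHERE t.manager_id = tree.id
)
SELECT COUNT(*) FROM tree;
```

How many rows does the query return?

Base: id=2 (Xena) at lev 0.
Iteration 1: rows with manager_id in {2} -> Liam (id 3, lev 1), Mona (id 4, lev 1).
Iteration 2: rows with manager_id in {3,4} -> Raj (id 5, lev 2), Ivan (id 6, lev 2), Nina (id 7, lev 2), Bob (id 8, lev 2).
Iteration 3: rows with manager_id in {5,6,7,8} -> Vera (id 9, lev 3).
Iteration 4: rows with manager_id in {9} -> Zane (id 10, lev 4).
Iteration 5: no rows with manager_id in {10}; recursion stops.
Total rows emitted: 9.

9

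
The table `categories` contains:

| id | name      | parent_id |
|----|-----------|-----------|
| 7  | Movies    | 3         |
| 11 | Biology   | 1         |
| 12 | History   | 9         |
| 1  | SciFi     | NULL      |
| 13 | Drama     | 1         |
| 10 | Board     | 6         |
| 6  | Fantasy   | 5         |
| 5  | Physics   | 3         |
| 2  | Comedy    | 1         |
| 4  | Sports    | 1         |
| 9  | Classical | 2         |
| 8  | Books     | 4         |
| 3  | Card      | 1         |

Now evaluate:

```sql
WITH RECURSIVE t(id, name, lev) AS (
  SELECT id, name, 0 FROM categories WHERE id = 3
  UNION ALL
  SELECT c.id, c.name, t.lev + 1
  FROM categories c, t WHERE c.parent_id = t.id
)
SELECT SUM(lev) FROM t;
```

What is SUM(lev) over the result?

7

Base: id=3 (Card) at lev 0.
Iteration 1: rows with parent_id in {3} -> Physics (id 5, lev 1), Movies (id 7, lev 1).
Iteration 2: rows with parent_id in {5,7} -> Fantasy (id 6, lev 2).
Iteration 3: rows with parent_id in {6} -> Board (id 10, lev 3).
Iteration 4: no rows with parent_id in {10}; recursion stops.
SUM(lev) = 0 + 1 + 1 + 2 + 3 = 7.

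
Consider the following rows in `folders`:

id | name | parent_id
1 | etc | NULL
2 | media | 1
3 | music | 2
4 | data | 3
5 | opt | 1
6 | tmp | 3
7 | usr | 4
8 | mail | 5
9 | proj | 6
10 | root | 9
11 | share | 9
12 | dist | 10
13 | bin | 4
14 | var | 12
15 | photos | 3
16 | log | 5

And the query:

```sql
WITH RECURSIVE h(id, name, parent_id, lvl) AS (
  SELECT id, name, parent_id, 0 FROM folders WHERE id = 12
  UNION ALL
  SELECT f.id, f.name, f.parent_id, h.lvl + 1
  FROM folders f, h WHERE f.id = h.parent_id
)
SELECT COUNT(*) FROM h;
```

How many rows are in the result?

7

Base: id=12 (dist), parent_id=10, lvl 0.
Iteration 1: join on id=10 -> root (id 10, parent_id=9, lvl 1).
Iteration 2: join on id=9 -> proj (id 9, parent_id=6, lvl 2).
Iteration 3: join on id=6 -> tmp (id 6, parent_id=3, lvl 3).
Iteration 4: join on id=3 -> music (id 3, parent_id=2, lvl 4).
Iteration 5: join on id=2 -> media (id 2, parent_id=1, lvl 5).
Iteration 6: join on id=1 -> etc (id 1, parent_id=NULL, lvl 6).
Iteration 7: parent_id is NULL; no match; recursion stops.
Total rows emitted: 7.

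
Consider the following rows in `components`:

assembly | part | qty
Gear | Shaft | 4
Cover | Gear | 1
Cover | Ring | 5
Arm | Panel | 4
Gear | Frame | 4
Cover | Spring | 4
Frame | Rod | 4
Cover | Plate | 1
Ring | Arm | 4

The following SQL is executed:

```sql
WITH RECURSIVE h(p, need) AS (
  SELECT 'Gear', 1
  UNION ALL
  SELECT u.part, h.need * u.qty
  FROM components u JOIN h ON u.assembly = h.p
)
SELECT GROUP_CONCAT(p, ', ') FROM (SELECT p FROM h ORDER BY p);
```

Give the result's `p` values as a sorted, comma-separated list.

Base: (Gear, need=1).
Iteration 1: components of {Gear} -> Frame = 1*4 = 4, Shaft = 1*4 = 4.
Iteration 2: components of {Frame,Shaft} -> Rod = 4*4 = 16.
Iteration 3: no further components; recursion stops.

Frame, Gear, Rod, Shaft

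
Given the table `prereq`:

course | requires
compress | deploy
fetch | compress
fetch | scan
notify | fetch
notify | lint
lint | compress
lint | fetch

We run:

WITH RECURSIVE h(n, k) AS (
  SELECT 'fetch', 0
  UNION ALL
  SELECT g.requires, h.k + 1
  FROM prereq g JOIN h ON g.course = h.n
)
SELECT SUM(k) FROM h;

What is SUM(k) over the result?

Base: (fetch, k=0).
Iteration 1: edges from {fetch} -> (compress, k=1), (scan, k=1).
Iteration 2: edges from {compress,scan} -> (deploy, k=2).
Iteration 3: no outgoing edges from {deploy}; recursion stops.
SUM(k) = 0 + 1 + 1 + 2 = 4.

4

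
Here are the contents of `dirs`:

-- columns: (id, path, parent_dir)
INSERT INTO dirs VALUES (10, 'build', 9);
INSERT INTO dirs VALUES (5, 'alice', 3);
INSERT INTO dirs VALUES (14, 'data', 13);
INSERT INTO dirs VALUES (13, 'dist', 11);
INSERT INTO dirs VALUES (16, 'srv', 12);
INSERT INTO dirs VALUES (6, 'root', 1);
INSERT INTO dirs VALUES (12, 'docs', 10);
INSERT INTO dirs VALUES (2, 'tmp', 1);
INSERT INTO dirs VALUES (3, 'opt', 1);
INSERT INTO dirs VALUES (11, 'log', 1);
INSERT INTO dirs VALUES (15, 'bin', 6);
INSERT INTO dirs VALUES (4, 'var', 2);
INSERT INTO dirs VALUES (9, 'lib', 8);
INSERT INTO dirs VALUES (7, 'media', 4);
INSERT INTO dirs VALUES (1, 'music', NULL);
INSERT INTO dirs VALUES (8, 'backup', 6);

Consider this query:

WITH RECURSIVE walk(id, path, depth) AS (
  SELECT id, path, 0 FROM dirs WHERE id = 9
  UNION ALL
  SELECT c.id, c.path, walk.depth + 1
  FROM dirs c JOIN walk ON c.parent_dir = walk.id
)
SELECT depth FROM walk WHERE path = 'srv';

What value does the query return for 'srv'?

Base: id=9 (lib) at depth 0.
Iteration 1: rows with parent_dir in {9} -> build (id 10, depth 1).
Iteration 2: rows with parent_dir in {10} -> docs (id 12, depth 2).
Iteration 3: rows with parent_dir in {12} -> srv (id 16, depth 3).
Iteration 4: no rows with parent_dir in {16}; recursion stops.

3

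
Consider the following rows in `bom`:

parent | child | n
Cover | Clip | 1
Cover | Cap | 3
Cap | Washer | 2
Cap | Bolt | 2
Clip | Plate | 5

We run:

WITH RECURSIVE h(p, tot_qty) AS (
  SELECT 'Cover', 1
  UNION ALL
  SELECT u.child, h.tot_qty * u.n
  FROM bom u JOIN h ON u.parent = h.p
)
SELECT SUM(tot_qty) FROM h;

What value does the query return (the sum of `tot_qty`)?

22

Base: (Cover, tot_qty=1).
Iteration 1: components of {Cover} -> Cap = 1*3 = 3, Clip = 1*1 = 1.
Iteration 2: components of {Cap,Clip} -> Bolt = 3*2 = 6, Plate = 1*5 = 5, Washer = 3*2 = 6.
Iteration 3: no further components; recursion stops.
SUM(tot_qty) = 1 + 1 + 3 + 5 + 6 + 6 = 22.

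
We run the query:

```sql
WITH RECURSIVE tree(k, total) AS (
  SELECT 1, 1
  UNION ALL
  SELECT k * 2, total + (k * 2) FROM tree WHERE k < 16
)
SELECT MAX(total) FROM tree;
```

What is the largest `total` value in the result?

Base: k=1, total=1.
Iteration 1: 1 < 16 holds -> k = 1 * 2 = 2, total = 1 + 2 = 3.
Iteration 2: 2 < 16 holds -> k = 2 * 2 = 4, total = 3 + 4 = 7.
Iteration 3: 4 < 16 holds -> k = 4 * 2 = 8, total = 7 + 8 = 15.
Iteration 4: 8 < 16 holds -> k = 8 * 2 = 16, total = 15 + 16 = 31.
Iteration 5: 16 < 16 fails; recursion stops.
total values: 1, 3, 7, 15, 31; the maximum is 31.

31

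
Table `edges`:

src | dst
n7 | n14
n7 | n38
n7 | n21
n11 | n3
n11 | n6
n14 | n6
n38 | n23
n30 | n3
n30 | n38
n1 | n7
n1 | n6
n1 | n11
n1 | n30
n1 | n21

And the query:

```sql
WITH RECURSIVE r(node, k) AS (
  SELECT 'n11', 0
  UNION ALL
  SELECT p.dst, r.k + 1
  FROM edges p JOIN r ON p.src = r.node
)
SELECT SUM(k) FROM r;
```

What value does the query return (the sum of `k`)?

Base: (n11, k=0).
Iteration 1: edges from {n11} -> (n3, k=1), (n6, k=1).
Iteration 2: no outgoing edges from {n3,n6}; recursion stops.
SUM(k) = 0 + 1 + 1 = 2.

2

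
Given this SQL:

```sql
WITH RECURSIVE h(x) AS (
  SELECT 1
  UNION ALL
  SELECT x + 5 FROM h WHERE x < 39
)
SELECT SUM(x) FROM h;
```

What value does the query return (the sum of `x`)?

Base: x=1.
Iteration 1: 1 < 39 holds -> x = 1 + 5 = 6.
Iteration 2: 6 < 39 holds -> x = 6 + 5 = 11.
Iteration 3: 11 < 39 holds -> x = 11 + 5 = 16.
Iteration 4: 16 < 39 holds -> x = 16 + 5 = 21.
Iteration 5: 21 < 39 holds -> x = 21 + 5 = 26.
Iteration 6: 26 < 39 holds -> x = 26 + 5 = 31.
Iteration 7: 31 < 39 holds -> x = 31 + 5 = 36.
Iteration 8: 36 < 39 holds -> x = 36 + 5 = 41.
Iteration 9: 41 < 39 fails; recursion stops.
SUM(x) = 1 + 6 + 11 + 16 + 21 + 26 + 31 + 36 + 41 = 189.

189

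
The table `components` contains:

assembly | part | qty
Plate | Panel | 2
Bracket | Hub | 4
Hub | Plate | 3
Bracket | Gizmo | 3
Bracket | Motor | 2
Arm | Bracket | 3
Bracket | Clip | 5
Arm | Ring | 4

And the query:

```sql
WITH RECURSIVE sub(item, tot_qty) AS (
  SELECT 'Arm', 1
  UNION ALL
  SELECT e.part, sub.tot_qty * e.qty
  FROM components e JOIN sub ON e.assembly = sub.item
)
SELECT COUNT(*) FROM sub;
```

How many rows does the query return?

Base: (Arm, tot_qty=1).
Iteration 1: components of {Arm} -> Bracket = 1*3 = 3, Ring = 1*4 = 4.
Iteration 2: components of {Bracket,Ring} -> Clip = 3*5 = 15, Gizmo = 3*3 = 9, Hub = 3*4 = 12, Motor = 3*2 = 6.
Iteration 3: components of {Clip,Gizmo,Hub,Motor} -> Plate = 12*3 = 36.
Iteration 4: components of {Plate} -> Panel = 36*2 = 72.
Iteration 5: no further components; recursion stops.
Total rows emitted: 9.

9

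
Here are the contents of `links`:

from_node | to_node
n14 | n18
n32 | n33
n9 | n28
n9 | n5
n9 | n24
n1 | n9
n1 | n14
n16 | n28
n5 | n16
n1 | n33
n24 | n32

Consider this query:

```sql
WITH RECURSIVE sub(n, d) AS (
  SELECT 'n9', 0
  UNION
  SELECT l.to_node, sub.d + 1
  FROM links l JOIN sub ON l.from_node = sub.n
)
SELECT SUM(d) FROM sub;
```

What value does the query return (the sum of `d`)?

Base: (n9, d=0).
Iteration 1: edges from {n9} -> (n24, d=1), (n28, d=1), (n5, d=1).
Iteration 2: edges from {n24,n28,n5} -> (n16, d=2), (n32, d=2).
Iteration 3: edges from {n16,n32} -> (n28, d=3), (n33, d=3).
Iteration 4: no outgoing edges from {n28,n33}; recursion stops.
SUM(d) = 0 + 1 + 1 + 1 + 2 + 2 + 3 + 3 = 13.

13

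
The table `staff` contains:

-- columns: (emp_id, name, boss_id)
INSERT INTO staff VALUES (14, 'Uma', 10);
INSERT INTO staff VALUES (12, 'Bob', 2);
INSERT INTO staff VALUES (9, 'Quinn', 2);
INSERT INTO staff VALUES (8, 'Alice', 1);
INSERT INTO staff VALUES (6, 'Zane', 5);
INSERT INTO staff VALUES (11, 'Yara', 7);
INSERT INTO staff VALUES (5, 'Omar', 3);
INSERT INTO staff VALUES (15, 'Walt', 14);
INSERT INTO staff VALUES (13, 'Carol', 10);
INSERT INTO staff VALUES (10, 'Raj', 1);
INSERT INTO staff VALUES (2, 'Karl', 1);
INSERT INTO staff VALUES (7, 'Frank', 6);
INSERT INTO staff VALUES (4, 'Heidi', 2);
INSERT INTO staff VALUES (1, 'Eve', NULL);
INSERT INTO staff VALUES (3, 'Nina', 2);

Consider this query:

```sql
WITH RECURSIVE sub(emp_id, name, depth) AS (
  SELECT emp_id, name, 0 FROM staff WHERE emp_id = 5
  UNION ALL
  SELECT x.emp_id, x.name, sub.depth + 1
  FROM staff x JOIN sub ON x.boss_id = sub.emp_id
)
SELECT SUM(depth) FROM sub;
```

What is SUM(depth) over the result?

6

Base: emp_id=5 (Omar) at depth 0.
Iteration 1: rows with boss_id in {5} -> Zane (id 6, depth 1).
Iteration 2: rows with boss_id in {6} -> Frank (id 7, depth 2).
Iteration 3: rows with boss_id in {7} -> Yara (id 11, depth 3).
Iteration 4: no rows with boss_id in {11}; recursion stops.
SUM(depth) = 0 + 1 + 2 + 3 = 6.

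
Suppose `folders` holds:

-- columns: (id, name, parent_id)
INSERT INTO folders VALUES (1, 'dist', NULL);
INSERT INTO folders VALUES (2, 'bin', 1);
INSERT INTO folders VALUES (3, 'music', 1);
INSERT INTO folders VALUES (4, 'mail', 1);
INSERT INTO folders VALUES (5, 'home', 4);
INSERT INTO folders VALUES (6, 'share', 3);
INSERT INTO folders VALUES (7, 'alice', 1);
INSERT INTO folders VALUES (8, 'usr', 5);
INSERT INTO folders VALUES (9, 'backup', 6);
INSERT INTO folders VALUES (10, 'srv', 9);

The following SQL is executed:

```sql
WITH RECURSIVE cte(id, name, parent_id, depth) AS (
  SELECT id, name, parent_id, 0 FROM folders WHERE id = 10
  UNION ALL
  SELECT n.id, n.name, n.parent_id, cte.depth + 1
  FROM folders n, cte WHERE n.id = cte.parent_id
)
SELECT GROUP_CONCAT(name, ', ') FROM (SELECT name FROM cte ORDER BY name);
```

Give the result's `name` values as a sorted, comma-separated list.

backup, dist, music, share, srv

Base: id=10 (srv), parent_id=9, depth 0.
Iteration 1: join on id=9 -> backup (id 9, parent_id=6, depth 1).
Iteration 2: join on id=6 -> share (id 6, parent_id=3, depth 2).
Iteration 3: join on id=3 -> music (id 3, parent_id=1, depth 3).
Iteration 4: join on id=1 -> dist (id 1, parent_id=NULL, depth 4).
Iteration 5: parent_id is NULL; no match; recursion stops.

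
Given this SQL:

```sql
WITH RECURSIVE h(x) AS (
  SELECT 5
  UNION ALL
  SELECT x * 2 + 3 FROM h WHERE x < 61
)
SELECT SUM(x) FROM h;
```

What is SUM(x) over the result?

Base: x=5.
Iteration 1: 5 < 61 holds -> x = 5 * 2 + 3 = 13.
Iteration 2: 13 < 61 holds -> x = 13 * 2 + 3 = 29.
Iteration 3: 29 < 61 holds -> x = 29 * 2 + 3 = 61.
Iteration 4: 61 < 61 fails; recursion stops.
SUM(x) = 5 + 13 + 29 + 61 = 108.

108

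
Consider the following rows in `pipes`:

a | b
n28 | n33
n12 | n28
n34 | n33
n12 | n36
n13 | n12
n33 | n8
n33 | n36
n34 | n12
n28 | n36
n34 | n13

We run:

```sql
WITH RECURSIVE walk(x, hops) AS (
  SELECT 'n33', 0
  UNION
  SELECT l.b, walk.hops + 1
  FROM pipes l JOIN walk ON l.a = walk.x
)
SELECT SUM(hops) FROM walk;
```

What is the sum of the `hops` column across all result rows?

2

Base: (n33, hops=0).
Iteration 1: edges from {n33} -> (n36, hops=1), (n8, hops=1).
Iteration 2: no outgoing edges from {n36,n8}; recursion stops.
SUM(hops) = 0 + 1 + 1 = 2.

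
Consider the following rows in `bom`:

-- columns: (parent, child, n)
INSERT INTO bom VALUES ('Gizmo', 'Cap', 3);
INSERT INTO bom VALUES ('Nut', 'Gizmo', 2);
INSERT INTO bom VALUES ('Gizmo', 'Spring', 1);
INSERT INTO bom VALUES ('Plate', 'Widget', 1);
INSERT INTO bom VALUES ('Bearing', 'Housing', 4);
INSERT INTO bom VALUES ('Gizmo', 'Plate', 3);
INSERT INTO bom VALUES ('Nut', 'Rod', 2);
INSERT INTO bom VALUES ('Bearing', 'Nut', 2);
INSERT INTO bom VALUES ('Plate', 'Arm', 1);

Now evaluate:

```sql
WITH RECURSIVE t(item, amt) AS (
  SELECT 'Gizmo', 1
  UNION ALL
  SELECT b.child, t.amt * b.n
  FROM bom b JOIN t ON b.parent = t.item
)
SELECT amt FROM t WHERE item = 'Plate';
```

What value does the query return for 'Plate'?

3

Base: (Gizmo, amt=1).
Iteration 1: components of {Gizmo} -> Cap = 1*3 = 3, Plate = 1*3 = 3, Spring = 1*1 = 1.
Iteration 2: components of {Cap,Plate,Spring} -> Arm = 3*1 = 3, Widget = 3*1 = 3.
Iteration 3: no further components; recursion stops.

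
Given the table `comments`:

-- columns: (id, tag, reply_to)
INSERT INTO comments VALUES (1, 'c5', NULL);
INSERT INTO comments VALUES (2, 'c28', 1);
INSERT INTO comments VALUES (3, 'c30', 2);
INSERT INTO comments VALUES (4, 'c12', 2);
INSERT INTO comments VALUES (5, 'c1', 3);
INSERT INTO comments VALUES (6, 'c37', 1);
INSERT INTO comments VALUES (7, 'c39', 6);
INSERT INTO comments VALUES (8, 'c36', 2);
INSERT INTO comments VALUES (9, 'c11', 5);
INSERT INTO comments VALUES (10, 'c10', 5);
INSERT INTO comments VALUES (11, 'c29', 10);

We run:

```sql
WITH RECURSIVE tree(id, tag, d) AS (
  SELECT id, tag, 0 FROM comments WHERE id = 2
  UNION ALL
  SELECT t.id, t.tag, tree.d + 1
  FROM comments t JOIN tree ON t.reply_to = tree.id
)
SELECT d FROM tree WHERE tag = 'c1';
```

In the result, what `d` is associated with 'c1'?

2

Base: id=2 (c28) at d 0.
Iteration 1: rows with reply_to in {2} -> c30 (id 3, d 1), c12 (id 4, d 1), c36 (id 8, d 1).
Iteration 2: rows with reply_to in {3,4,8} -> c1 (id 5, d 2).
Iteration 3: rows with reply_to in {5} -> c11 (id 9, d 3), c10 (id 10, d 3).
Iteration 4: rows with reply_to in {9,10} -> c29 (id 11, d 4).
Iteration 5: no rows with reply_to in {11}; recursion stops.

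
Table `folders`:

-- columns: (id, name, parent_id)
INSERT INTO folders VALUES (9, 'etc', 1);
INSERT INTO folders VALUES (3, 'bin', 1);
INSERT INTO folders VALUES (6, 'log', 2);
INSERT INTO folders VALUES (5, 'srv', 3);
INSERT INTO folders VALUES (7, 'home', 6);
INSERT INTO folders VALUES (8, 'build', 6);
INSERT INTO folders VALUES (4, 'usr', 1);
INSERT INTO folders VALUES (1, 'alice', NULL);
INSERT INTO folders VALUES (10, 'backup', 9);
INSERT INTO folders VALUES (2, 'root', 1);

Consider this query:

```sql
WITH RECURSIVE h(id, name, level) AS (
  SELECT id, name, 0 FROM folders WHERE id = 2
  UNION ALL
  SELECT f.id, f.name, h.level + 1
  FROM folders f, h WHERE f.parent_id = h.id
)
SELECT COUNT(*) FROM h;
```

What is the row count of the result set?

4

Base: id=2 (root) at level 0.
Iteration 1: rows with parent_id in {2} -> log (id 6, level 1).
Iteration 2: rows with parent_id in {6} -> home (id 7, level 2), build (id 8, level 2).
Iteration 3: no rows with parent_id in {7,8}; recursion stops.
Total rows emitted: 4.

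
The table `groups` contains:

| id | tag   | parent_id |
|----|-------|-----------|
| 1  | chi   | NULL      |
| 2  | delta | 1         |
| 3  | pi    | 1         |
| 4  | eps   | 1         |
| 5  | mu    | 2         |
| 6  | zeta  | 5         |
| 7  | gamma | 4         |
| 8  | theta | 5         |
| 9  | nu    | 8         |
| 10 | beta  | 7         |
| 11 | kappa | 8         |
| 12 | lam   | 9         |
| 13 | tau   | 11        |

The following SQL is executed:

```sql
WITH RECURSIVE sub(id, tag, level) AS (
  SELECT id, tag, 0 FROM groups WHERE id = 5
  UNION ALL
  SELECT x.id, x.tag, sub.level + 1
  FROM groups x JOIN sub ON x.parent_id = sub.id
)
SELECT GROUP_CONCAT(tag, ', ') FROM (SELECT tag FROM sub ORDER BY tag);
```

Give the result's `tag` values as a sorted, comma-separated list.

Base: id=5 (mu) at level 0.
Iteration 1: rows with parent_id in {5} -> zeta (id 6, level 1), theta (id 8, level 1).
Iteration 2: rows with parent_id in {6,8} -> nu (id 9, level 2), kappa (id 11, level 2).
Iteration 3: rows with parent_id in {9,11} -> lam (id 12, level 3), tau (id 13, level 3).
Iteration 4: no rows with parent_id in {12,13}; recursion stops.

kappa, lam, mu, nu, tau, theta, zeta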